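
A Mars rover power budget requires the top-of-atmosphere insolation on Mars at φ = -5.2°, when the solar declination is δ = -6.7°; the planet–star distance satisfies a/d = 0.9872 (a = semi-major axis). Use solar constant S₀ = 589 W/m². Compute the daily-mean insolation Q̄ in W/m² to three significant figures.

cos H₀ = −tan(-5.2°) tan(-6.700°) = -0.0107, H₀ = 1.5815 rad.
Bracket: H₀ sin φ sin δ + cos φ cos δ sin H₀ = 1.5815×-0.09063×-0.11667 + 0.99588×0.99317×0.99994 = 0.016722 + 0.989019 = 1.005741.
Inverse-square distance factor (a/d)² = 0.9872² = 0.974564.
Q̄ = (S₀/π) × 0.974564 × [bracket] = (589/π) × 0.974564 × 1.005741 = 183.8 W/m².

Q̄ ≈ 184 W/m²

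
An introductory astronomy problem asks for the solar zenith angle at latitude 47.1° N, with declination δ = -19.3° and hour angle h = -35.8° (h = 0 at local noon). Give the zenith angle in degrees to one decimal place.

θ_z = 73.8°

cos θ_z = sin ϕ sin δ + cos ϕ cos δ cos h = -0.242116 + 0.521080 = 0.278964.
θ_z = arccos(0.278964) = 73.8°.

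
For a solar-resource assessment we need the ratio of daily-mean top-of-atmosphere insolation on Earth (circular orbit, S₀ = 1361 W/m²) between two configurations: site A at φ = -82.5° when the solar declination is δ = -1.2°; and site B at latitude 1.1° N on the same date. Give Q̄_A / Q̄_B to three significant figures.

— Configuration A (φ=-82.5°):
cos H₀ = −tan(-82.5°) tan(-1.200°) = -0.1591, H₀ = 1.7306 rad.
Bracket: H₀ sin φ sin δ + cos φ cos δ sin H₀ = 1.7306×-0.99144×-0.02094 + 0.13053×0.99978×0.98726 = 0.035929 + 0.128839 = 0.164768.
Q̄ = (S₀/π) × [bracket] = (1361/π) × 0.164768 = 71.381 W/m².
— Configuration B (φ=+1.1°):
cos H₀ = −tan(+1.1°) tan(-1.200°) = 0.0004, H₀ = 1.5704 rad.
Bracket: H₀ sin φ sin δ + cos φ cos δ sin H₀ = 1.5704×0.01920×-0.02094 + 0.99982×0.99978×1.00000 = -0.000631 + 0.999600 = 0.998969.
Q̄ = (S₀/π) × [bracket] = (1361/π) × 0.998969 = 432.77 W/m².
Ratio Q̄_A / Q̄_B = 71.381 / 432.77 = 0.1649.

Q̄_A / Q̄_B ≈ 0.165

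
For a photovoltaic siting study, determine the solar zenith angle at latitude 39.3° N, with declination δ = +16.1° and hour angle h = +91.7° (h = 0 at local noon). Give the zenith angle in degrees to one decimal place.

cos θ_z = sin ϕ sin δ + cos ϕ cos δ cos h = 0.175646 + -0.022057 = 0.153589.
θ_z = arccos(0.153589) = 81.2°.

θ_z = 81.2°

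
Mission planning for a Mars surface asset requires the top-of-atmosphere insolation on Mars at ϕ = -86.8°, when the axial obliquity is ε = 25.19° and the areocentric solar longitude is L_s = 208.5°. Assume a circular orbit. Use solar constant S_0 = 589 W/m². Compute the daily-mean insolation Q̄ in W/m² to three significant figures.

sin δ = sin 25.19° × sin 208.5° = -0.20309, so δ = -11.718°.
cos h₀ = −tan(-86.8°) tan(-11.718°) = -3.7098 ≤ −1 ⇒ polar day, h₀ = π.
Bracket: h₀ sin ϕ sin δ + cos ϕ cos δ sin h₀ = 3.1416×-0.99844×-0.20309 + 0.05582×0.97916×0.00000 = 0.637032 + 0.000000 = 0.637032.
Q̄ = (S_0/π) × [bracket] = (589/π) × 0.637032 = 119.4 W/m².

Q̄ ≈ 119 W/m²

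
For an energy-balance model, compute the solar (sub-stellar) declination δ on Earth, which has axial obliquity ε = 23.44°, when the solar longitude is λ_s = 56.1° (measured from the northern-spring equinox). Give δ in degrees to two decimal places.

δ = +19.28°

sin δ = sin ε · sin λ_s = sin 23.44° × sin 56.1° = 0.330169.
δ = arcsin(0.330169) = +19.28°.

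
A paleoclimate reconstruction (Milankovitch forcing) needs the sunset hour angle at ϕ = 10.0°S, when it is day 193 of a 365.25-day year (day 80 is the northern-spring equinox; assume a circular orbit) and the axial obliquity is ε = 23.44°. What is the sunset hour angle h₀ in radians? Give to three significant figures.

Solar longitude: L_s = 360° × (193 − 80)/365.25 = 111.376°.
sin δ = sin 23.44° × sin 111.376° = 0.37042, so δ = +21.742°.
cos h₀ = −tan ϕ · tan δ = −tan(-10.0°) × tan(+21.742°) = 0.0703, so h₀ = 1.5004 rad = 85.97°.

h₀ = 1.50 rad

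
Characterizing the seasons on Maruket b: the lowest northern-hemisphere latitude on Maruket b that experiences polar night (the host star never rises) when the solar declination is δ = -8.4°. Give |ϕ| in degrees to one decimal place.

|ϕ| = 81.6°

Polar night requires cos h₀ = −tan ϕ tan δ ≥ 1, i.e. tan ϕ tan δ ≤ −1.
The boundary is |tan ϕ| · |tan δ| = 1, so |ϕ| = 90° − |δ| = 90° − 8.4° = 81.6° in the northern hemisphere.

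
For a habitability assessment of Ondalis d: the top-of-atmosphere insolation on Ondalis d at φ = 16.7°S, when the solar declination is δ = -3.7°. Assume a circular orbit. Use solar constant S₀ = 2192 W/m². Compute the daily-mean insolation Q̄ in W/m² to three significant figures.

Q̄ ≈ 687 W/m²

cos H₀ = −tan(-16.7°) tan(-3.700°) = -0.0194, H₀ = 1.5902 rad.
Bracket: H₀ sin φ sin δ + cos φ cos δ sin H₀ = 1.5902×-0.28736×-0.06453 + 0.95782×0.99792×0.99981 = 0.029488 + 0.955646 = 0.985134.
Q̄ = (S₀/π) × [bracket] = (2192/π) × 0.985134 = 687.4 W/m².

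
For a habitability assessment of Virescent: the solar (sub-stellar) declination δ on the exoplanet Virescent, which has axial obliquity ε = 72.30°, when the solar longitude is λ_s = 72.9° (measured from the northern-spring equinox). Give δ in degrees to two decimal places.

sin δ = sin ε · sin λ_s = sin 72.30° × sin 72.9° = 0.910547.
δ = arcsin(0.910547) = +65.58°.

δ = +65.58°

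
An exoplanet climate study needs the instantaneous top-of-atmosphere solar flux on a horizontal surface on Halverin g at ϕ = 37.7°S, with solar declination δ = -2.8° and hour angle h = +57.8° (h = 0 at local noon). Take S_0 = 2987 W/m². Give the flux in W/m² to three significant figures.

1.35e+03 W/m²

cos θ_z = sin ϕ sin δ + cos ϕ cos δ cos h = 0.029873 + 0.421121 = 0.450994.
Flux = S_0 · cos θ_z = 2987 × 0.450994 = 1347 W/m².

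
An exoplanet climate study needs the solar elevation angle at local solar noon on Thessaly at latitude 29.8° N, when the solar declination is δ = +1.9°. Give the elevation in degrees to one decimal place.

At local noon the hour angle is zero, so the zenith angle equals |φ − δ| = |+29.8° − (+1.900°)| = 27.900°.
Elevation = 90° − 27.900° = 62.1°.

62.1°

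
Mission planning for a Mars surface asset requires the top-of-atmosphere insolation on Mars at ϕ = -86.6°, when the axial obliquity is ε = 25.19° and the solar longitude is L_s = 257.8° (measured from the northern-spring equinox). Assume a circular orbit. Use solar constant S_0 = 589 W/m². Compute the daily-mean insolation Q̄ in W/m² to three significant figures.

Q̄ ≈ 245 W/m²

Solar declination: sin δ = sin ε · sin L_s = sin 25.19° × sin 257.8° = -0.41601, so δ = -24.583°.
cos h₀ = −tan(-86.6°) tan(-24.583°) = -7.7002 ≤ −1 ⇒ polar day, h₀ = π.
Bracket: h₀ sin ϕ sin δ + cos ϕ cos δ sin h₀ = 3.1416×-0.99824×-0.41601 + 0.05931×0.90936×0.00000 = 1.304637 + 0.000000 = 1.304637.
Q̄ = (S_0/π) × [bracket] = (589/π) × 1.304637 = 244.6 W/m².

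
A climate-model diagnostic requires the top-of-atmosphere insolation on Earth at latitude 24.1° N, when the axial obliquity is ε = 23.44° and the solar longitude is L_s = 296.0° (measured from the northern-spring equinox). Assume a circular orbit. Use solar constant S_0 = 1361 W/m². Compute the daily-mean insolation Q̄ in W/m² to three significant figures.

Solar declination: sin δ = sin ε · sin L_s = sin 23.44° × sin 296.0° = -0.35753, so δ = -20.949°.
cos h₀ = −tan(+24.1°) tan(-20.949°) = 0.1713, h₀ = 1.3987 rad.
Bracket: h₀ sin ϕ sin δ + cos ϕ cos δ sin h₀ = 1.3987×0.40833×-0.35753 + 0.91283×0.93390×0.98523 = -0.204197 + 0.839901 = 0.635704.
Q̄ = (S_0/π) × [bracket] = (1361/π) × 0.635704 = 275.4 W/m².

Q̄ ≈ 275 W/m²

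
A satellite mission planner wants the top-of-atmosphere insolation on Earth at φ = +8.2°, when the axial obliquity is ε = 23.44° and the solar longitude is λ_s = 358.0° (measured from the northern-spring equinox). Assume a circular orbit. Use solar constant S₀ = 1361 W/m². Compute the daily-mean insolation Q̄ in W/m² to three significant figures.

Solar declination: sin δ = sin ε · sin λ_s = sin 23.44° × sin 358.0° = -0.01388, so δ = -0.795°.
cos H₀ = −tan(+8.2°) tan(-0.795°) = 0.0020, H₀ = 1.5688 rad.
Bracket: H₀ sin φ sin δ + cos φ cos δ sin H₀ = 1.5688×0.14263×-0.01388 + 0.98978×0.99990×1.00000 = -0.003106 + 0.989681 = 0.986575.
Q̄ = (S₀/π) × [bracket] = (1361/π) × 0.986575 = 427.4 W/m².

Q̄ ≈ 427 W/m²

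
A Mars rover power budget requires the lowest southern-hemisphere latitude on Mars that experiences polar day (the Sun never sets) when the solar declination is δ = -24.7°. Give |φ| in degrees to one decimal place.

Polar day requires cos H₀ = −tan φ tan δ ≤ −1, i.e. tan φ tan δ ≥ 1.
The boundary is |tan φ| · |tan δ| = 1, so |φ| = 90° − |δ| = 90° − 24.7° = 65.3° in the southern hemisphere.

|φ| = 65.3°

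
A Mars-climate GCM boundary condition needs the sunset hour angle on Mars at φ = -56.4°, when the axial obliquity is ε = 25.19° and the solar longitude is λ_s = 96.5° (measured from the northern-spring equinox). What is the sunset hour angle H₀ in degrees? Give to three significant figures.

H₀ = 45.4°

Solar declination: sin δ = sin ε · sin λ_s = sin 25.19° × sin 96.5° = 0.42289, so δ = +25.017°.
cos H₀ = −tan φ · tan δ = −tan(-56.4°) × tan(+25.017°) = 0.7024, so H₀ = 0.7920 rad = 45.38°.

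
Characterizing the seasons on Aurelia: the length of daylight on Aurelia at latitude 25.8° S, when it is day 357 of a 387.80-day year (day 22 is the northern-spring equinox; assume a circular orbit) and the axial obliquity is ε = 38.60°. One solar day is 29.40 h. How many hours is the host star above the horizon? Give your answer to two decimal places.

17.14 h

Solar longitude: λ_s = 360° × (357 − 22)/387.80 = 310.985°.
sin δ = sin 38.60° × sin 310.985° = -0.47095, so δ = -28.096°.
cos H₀ = −tan φ · tan δ = −tan(-25.8°) × tan(-28.096°) = -0.2581, so H₀ = 1.8318 rad = 104.96°.
Daylight = 2H₀/(2π) × 29.40 h = (1.8318/π) × 29.40 = 17.14 h.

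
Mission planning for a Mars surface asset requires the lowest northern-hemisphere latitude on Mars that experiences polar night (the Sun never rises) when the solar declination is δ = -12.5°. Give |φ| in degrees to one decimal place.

Polar night requires cos H₀ = −tan φ tan δ ≥ 1, i.e. tan φ tan δ ≤ −1.
The boundary is |tan φ| · |tan δ| = 1, so |φ| = 90° − |δ| = 90° − 12.5° = 77.5° in the northern hemisphere.

|φ| = 77.5°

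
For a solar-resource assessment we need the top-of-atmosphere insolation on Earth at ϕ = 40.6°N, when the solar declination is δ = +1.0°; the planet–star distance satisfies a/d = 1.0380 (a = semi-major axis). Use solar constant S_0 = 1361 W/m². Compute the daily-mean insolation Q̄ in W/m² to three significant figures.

Q̄ ≈ 363 W/m²

cos h₀ = −tan(+40.6°) tan(+1.000°) = -0.0150, h₀ = 1.5858 rad.
Bracket: h₀ sin ϕ sin δ + cos ϕ cos δ sin h₀ = 1.5858×0.65077×0.01745 + 0.75927×0.99985×0.99989 = 0.018008 + 0.759073 = 0.777081.
Inverse-square distance factor (a/d)² = 1.0380² = 1.077444.
Q̄ = (S_0/π) × 1.077444 × [bracket] = (1361/π) × 1.077444 × 0.777081 = 362.7 W/m².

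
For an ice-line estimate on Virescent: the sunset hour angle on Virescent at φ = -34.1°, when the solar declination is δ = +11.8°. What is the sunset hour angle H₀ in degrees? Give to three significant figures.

H₀ = 81.9°

cos H₀ = −tan φ · tan δ = −tan(-34.1°) × tan(+11.800°) = 0.1414, so H₀ = 1.4289 rad = 81.87°.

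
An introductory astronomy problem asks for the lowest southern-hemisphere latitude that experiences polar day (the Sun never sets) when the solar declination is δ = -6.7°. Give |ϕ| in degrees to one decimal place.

Polar day requires cos h₀ = −tan ϕ tan δ ≤ −1, i.e. tan ϕ tan δ ≥ 1.
The boundary is |tan ϕ| · |tan δ| = 1, so |ϕ| = 90° − |δ| = 90° − 6.7° = 83.3° in the southern hemisphere.

|ϕ| = 83.3°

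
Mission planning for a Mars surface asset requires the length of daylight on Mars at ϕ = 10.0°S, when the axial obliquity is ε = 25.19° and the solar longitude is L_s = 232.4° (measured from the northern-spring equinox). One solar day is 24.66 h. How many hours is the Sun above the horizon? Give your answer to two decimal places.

Solar declination: sin δ = sin ε · sin L_s = sin 25.19° × sin 232.4° = -0.33722, so δ = -19.707°.
cos h₀ = −tan ϕ · tan δ = −tan(-10.0°) × tan(-19.707°) = -0.0632, so h₀ = 1.6340 rad = 93.62°.
Daylight = 2h₀/(2π) × 24.66 h = (1.6340/π) × 24.66 = 12.83 h.

12.83 h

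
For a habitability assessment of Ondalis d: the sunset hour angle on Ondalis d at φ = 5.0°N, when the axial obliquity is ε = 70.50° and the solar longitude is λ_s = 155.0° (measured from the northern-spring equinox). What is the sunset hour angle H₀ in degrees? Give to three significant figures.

H₀ = 92.2°

Solar declination: sin δ = sin ε · sin λ_s = sin 70.50° × sin 155.0° = 0.39838, so δ = +23.477°.
cos H₀ = −tan φ · tan δ = −tan(+5.0°) × tan(+23.477°) = -0.0380, so H₀ = 1.6088 rad = 92.18°.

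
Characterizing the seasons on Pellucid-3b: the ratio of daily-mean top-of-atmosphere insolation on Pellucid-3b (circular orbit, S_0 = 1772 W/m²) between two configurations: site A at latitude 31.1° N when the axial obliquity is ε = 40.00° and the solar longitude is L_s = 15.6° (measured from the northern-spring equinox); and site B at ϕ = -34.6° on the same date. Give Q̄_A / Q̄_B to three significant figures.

— Configuration A (ϕ=+31.1°):
Solar declination: sin δ = sin ε · sin L_s = sin 40.00° × sin 15.6° = 0.17286, so δ = +9.954°.
cos h₀ = −tan(+31.1°) tan(+9.954°) = -0.1059, h₀ = 1.6769 rad.
Bracket: h₀ sin ϕ sin δ + cos ϕ cos δ sin h₀ = 1.6769×0.51653×0.17286 + 0.85627×0.98495×0.99438 = 0.149726 + 0.838643 = 0.988369.
Q̄ = (S_0/π) × [bracket] = (1772/π) × 0.988369 = 557.48 W/m².
— Configuration B (ϕ=-34.6°):
cos h₀ = −tan(-34.6°) tan(+9.954°) = 0.1211, h₀ = 1.4494 rad.
Bracket: h₀ sin ϕ sin δ + cos ϕ cos δ sin h₀ = 1.4494×-0.56784×0.17286 + 0.82314×0.98495×0.99264 = -0.142268 + 0.804785 = 0.662517.
Q̄ = (S_0/π) × [bracket] = (1772/π) × 0.662517 = 373.69 W/m².
Ratio Q̄_A / Q̄_B = 557.48 / 373.69 = 1.492.

Q̄_A / Q̄_B ≈ 1.49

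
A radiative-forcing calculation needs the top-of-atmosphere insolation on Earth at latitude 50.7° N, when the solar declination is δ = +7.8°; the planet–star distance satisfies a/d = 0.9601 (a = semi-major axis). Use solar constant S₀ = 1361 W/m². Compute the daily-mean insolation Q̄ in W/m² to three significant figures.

Q̄ ≈ 320 W/m²

cos H₀ = −tan(+50.7°) tan(+7.800°) = -0.1674, H₀ = 1.7389 rad.
Bracket: H₀ sin φ sin δ + cos φ cos δ sin H₀ = 1.7389×0.77384×0.13572 + 0.63338×0.99075×0.98590 = 0.182629 + 0.618673 = 0.801302.
Inverse-square distance factor (a/d)² = 0.9601² = 0.921792.
Q̄ = (S₀/π) × 0.921792 × [bracket] = (1361/π) × 0.921792 × 0.801302 = 320.0 W/m².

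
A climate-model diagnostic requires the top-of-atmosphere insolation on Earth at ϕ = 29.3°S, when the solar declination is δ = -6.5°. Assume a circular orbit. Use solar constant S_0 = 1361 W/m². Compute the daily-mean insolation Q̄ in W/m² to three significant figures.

Q̄ ≈ 414 W/m²

cos h₀ = −tan(-29.3°) tan(-6.500°) = -0.0639, h₀ = 1.6348 rad.
Bracket: h₀ sin ϕ sin δ + cos ϕ cos δ sin h₀ = 1.6348×-0.48938×-0.11320 + 0.87207×0.99357×0.99795 = 0.090564 + 0.864686 = 0.955250.
Q̄ = (S_0/π) × [bracket] = (1361/π) × 0.955250 = 413.8 W/m².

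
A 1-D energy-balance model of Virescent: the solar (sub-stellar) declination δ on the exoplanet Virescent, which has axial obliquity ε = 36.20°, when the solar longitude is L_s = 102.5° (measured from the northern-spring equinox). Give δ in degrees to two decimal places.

δ = +35.21°

sin δ = sin ε · sin L_s = sin 36.20° × sin 102.5° = 0.576606.
δ = arcsin(0.576606) = +35.21°.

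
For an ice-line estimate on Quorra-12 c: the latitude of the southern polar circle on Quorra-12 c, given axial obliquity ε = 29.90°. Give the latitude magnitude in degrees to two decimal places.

60.10°

The polar circle is the lowest latitude that experiences at least one full rotation of continuous darkness at the northern-summer solstice; it lies at |ϕ| = 90° − ε = 90° − 29.90° = 60.10°.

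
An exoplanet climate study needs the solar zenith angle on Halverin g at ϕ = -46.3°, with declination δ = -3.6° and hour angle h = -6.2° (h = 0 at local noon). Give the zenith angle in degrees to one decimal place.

θ_z = 43.0°

cos θ_z = sin ϕ sin δ + cos ϕ cos δ cos h = 0.045395 + 0.685486 = 0.730881.
θ_z = arccos(0.730881) = 43.0°.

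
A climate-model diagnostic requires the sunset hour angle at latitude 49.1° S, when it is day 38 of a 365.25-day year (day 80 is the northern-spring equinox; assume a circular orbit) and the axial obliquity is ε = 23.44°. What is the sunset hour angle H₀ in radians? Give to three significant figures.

H₀ = 1.89 rad

Solar longitude: λ_s = 360° × (38 − 80)/365.25 = -41.396°, i.e. -41.396° + 360° = 318.604°.
sin δ = sin 23.44° × sin 318.604° = -0.26304, so δ = -15.251°.
cos H₀ = −tan φ · tan δ = −tan(-49.1°) × tan(-15.251°) = -0.3147, so H₀ = 1.8910 rad = 108.35°.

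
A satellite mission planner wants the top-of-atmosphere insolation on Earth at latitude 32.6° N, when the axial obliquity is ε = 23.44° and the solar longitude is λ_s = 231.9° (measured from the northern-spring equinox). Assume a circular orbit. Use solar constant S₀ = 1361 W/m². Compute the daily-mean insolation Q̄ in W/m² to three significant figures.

Solar declination: sin δ = sin ε · sin λ_s = sin 23.44° × sin 231.9° = -0.31303, so δ = -18.242°.
cos H₀ = −tan(+32.6°) tan(-18.242°) = 0.2108, H₀ = 1.3584 rad.
Bracket: H₀ sin φ sin δ + cos φ cos δ sin H₀ = 1.3584×0.53877×-0.31303 + 0.84245×0.94974×0.97753 = -0.229096 + 0.782130 = 0.553034.
Q̄ = (S₀/π) × [bracket] = (1361/π) × 0.553034 = 239.6 W/m².

Q̄ ≈ 240 W/m²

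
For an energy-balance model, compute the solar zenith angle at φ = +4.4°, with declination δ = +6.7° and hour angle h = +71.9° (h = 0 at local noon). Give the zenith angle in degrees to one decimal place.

θ_z = 71.5°

cos θ_z = sin φ sin δ + cos φ cos δ cos h = 0.008951 + 0.307645 = 0.316596.
θ_z = arccos(0.316596) = 71.5°.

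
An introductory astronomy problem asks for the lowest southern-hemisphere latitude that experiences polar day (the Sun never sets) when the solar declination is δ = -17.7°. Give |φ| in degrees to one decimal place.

Polar day requires cos H₀ = −tan φ tan δ ≤ −1, i.e. tan φ tan δ ≥ 1.
The boundary is |tan φ| · |tan δ| = 1, so |φ| = 90° − |δ| = 90° − 17.7° = 72.3° in the southern hemisphere.

|φ| = 72.3°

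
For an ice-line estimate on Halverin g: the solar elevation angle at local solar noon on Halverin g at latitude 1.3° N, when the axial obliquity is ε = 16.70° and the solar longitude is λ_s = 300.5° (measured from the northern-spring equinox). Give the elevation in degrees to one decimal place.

Solar declination: sin δ = sin ε · sin λ_s = sin 16.70° × sin 300.5° = -0.24760, so δ = -14.335°.
At local noon the hour angle is zero, so the zenith angle equals |φ − δ| = |+1.3° − (-14.335°)| = 15.635°.
Elevation = 90° − 15.635° = 74.4°.

74.4°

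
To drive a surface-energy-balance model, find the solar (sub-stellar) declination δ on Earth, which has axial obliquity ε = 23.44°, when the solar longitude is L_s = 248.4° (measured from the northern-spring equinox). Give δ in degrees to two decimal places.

sin δ = sin ε · sin L_s = sin 23.44° × sin 248.4° = -0.369854.
δ = arcsin(-0.369854) = -21.71°.

δ = -21.71°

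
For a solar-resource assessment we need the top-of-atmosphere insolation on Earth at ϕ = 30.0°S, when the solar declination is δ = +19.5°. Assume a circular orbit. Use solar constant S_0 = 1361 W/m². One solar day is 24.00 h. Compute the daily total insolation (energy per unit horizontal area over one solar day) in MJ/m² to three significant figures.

cos h₀ = −tan(-30.0°) tan(+19.500°) = 0.2045, h₀ = 1.3649 rad.
Bracket: h₀ sin ϕ sin δ + cos ϕ cos δ sin h₀ = 1.3649×-0.50000×0.33381 + 0.86603×0.94264×0.97888 = -0.227809 + 0.799113 = 0.571304.
Q̄ = (S_0/π) × [bracket] = (1361/π) × 0.571304 = 247.50 W/m².
Daily total = Q̄ × 24.00 h × 3600 s/h = 247.50 × 24.00 × 3600 / 10⁶ = 21.38 MJ/m².

21.4 MJ/m²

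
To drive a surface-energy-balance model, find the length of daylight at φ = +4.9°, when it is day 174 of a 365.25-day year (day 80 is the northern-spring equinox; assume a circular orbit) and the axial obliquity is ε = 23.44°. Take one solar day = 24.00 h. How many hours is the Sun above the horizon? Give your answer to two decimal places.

12.28 h

Solar longitude: λ_s = 360° × (174 − 80)/365.25 = 92.649°.
sin δ = sin 23.44° × sin 92.649° = 0.39736, so δ = +23.413°.
cos H₀ = −tan φ · tan δ = −tan(+4.9°) × tan(+23.413°) = -0.0371, so H₀ = 1.6079 rad = 92.13°.
Daylight = 2H₀/(2π) × 24.00 h = (1.6079/π) × 24.00 = 12.28 h.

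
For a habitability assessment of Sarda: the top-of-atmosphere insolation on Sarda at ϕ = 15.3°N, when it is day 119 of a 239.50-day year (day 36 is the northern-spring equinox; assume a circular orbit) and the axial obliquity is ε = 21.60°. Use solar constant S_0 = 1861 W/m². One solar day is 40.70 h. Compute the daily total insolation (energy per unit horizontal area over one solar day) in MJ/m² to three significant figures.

91.0 MJ/m²

Solar longitude: L_s = 360° × (119 − 36)/239.50 = 124.760°.
sin δ = sin 21.60° × sin 124.760° = 0.30243, so δ = +17.604°.
cos h₀ = −tan(+15.3°) tan(+17.604°) = -0.0868, h₀ = 1.6577 rad.
Bracket: h₀ sin ϕ sin δ + cos ϕ cos δ sin h₀ = 1.6577×0.26387×0.30243 + 0.96456×0.95317×0.99623 = 0.132288 + 0.915924 = 1.048212.
Q̄ = (S_0/π) × [bracket] = (1861/π) × 1.048212 = 620.93 W/m².
Daily total = Q̄ × 40.70 h × 3600 s/h = 620.93 × 40.70 × 3600 / 10⁶ = 90.98 MJ/m².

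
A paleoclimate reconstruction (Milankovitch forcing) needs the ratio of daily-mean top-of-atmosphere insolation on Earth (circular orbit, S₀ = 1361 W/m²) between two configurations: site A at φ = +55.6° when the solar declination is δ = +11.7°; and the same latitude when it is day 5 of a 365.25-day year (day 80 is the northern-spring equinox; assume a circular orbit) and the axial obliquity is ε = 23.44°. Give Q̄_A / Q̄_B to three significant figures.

— Configuration A (φ=+55.6°):
cos H₀ = −tan(+55.6°) tan(+11.700°) = -0.3024, H₀ = 1.8781 rad.
Bracket: H₀ sin φ sin δ + cos φ cos δ sin H₀ = 1.8781×0.82511×0.20279 + 0.56497×0.97922×0.95317 = 0.314251 + 0.527322 = 0.841573.
Q̄ = (S₀/π) × [bracket] = (1361/π) × 0.841573 = 364.59 W/m².
— Configuration B (φ=+55.6°):
Solar longitude: λ_s = 360° × (5 − 80)/365.25 = -73.922°, i.e. -73.922° + 360° = 286.078°.
sin δ = sin 23.44° × sin 286.078° = -0.38223, so δ = -22.472°.
cos H₀ = −tan(+55.6°) tan(-22.472°) = 0.6041, H₀ = 0.9222 rad.
Bracket: H₀ sin φ sin δ + cos φ cos δ sin H₀ = 0.9222×0.82511×-0.38223 + 0.56497×0.92407×0.79691 = -0.290845 + 0.416044 = 0.125199.
Q̄ = (S₀/π) × [bracket] = (1361/π) × 0.125199 = 54.239 W/m².
Ratio Q̄_A / Q̄_B = 364.59 / 54.239 = 6.722.

Q̄_A / Q̄_B ≈ 6.72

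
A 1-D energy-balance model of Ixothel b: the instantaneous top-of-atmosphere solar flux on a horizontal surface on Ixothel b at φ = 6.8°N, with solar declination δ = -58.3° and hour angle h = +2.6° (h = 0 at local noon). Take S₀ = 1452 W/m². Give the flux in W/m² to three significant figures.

cos θ_z = sin φ sin δ + cos φ cos δ cos h = -0.100739 + 0.521238 = 0.420499.
Flux = S₀ · cos θ_z = 1452 × 0.420499 = 610.6 W/m².

611 W/m²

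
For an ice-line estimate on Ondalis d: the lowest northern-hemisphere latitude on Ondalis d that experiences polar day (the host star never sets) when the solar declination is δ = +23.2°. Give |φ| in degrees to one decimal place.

Polar day requires cos H₀ = −tan φ tan δ ≤ −1, i.e. tan φ tan δ ≥ 1.
The boundary is |tan φ| · |tan δ| = 1, so |φ| = 90° − |δ| = 90° − 23.2° = 66.8° in the northern hemisphere.

|φ| = 66.8°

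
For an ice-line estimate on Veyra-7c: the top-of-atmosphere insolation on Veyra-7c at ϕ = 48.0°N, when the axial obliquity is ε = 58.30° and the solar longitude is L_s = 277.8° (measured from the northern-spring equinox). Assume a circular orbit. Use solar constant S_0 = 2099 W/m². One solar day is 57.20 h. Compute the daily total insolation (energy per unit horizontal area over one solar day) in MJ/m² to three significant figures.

0.00 MJ/m²

Solar declination: sin δ = sin ε · sin L_s = sin 58.30° × sin 277.8° = -0.84294, so δ = -57.452°.
cos h₀ = −tan(+48.0°) tan(-57.452°) = 1.7401 ≥ 1 ⇒ polar night, h₀ = 0 and Q̄ = 0.
Daily total = Q̄ × 57.20 h × 3600 s/h = 0.00 MJ/m².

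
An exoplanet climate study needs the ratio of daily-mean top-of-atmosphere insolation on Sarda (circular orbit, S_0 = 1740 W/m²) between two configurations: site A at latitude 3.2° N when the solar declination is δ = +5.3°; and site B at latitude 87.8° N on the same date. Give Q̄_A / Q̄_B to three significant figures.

Q̄_A / Q̄_B ≈ 3.46

— Configuration A (ϕ=+3.2°):
cos h₀ = −tan(+3.2°) tan(+5.300°) = -0.0052, h₀ = 1.5760 rad.
Bracket: h₀ sin ϕ sin δ + cos ϕ cos δ sin h₀ = 1.5760×0.05582×0.09237 + 0.99844×0.99572×0.99999 = 0.008126 + 0.994157 = 1.002283.
Q̄ = (S_0/π) × [bracket] = (1740/π) × 1.002283 = 555.12 W/m².
— Configuration B (ϕ=+87.8°):
cos h₀ = −tan(+87.8°) tan(+5.300°) = -2.4148 ≤ −1 ⇒ polar day, h₀ = π.
Bracket: h₀ sin ϕ sin δ + cos ϕ cos δ sin h₀ = 3.1416×0.99926×0.09237 + 0.03839×0.99572×0.00000 = 0.289975 + 0.000000 = 0.289975.
Q̄ = (S_0/π) × [bracket] = (1740/π) × 0.289975 = 160.61 W/m².
Ratio Q̄_A / Q̄_B = 555.12 / 160.61 = 3.456.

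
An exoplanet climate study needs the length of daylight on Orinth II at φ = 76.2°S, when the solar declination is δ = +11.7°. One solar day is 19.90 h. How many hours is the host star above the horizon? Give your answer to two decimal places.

3.60 h

cos H₀ = −tan φ · tan δ = −tan(-76.2°) × tan(+11.700°) = 0.8431, so H₀ = 0.5677 rad = 32.53°.
Daylight = 2H₀/(2π) × 19.90 h = (0.5677/π) × 19.90 = 3.60 h.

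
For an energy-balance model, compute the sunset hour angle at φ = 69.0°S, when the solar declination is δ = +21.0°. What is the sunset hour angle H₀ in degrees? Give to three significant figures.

H₀ = 1.71e-06°

cos H₀ = −tan φ · tan δ = −tan(-69.0°) × tan(+21.000°) = 1.0000, so H₀ = 0.0000 rad = 0.00°.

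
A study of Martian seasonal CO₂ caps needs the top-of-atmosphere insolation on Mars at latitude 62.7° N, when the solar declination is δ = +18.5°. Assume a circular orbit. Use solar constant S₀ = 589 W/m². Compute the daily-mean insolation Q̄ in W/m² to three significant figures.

cos H₀ = −tan(+62.7°) tan(+18.500°) = -0.6483, H₀ = 2.2761 rad.
Bracket: H₀ sin φ sin δ + cos φ cos δ sin H₀ = 2.2761×0.88862×0.31730 + 0.45865×0.94832×0.76141 = 0.641767 + 0.331173 = 0.972940.
Q̄ = (S₀/π) × [bracket] = (589/π) × 0.972940 = 182.4 W/m².

Q̄ ≈ 182 W/m²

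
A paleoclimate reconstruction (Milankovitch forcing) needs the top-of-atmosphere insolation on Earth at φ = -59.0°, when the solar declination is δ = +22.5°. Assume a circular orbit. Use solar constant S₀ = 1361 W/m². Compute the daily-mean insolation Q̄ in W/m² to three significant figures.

Q̄ ≈ 34.2 W/m²

cos H₀ = −tan(-59.0°) tan(+22.500°) = 0.6894, H₀ = 0.8102 rad.
Bracket: H₀ sin φ sin δ + cos φ cos δ sin H₀ = 0.8102×-0.85717×0.38268 + 0.51504×0.92388×0.72441 = -0.265763 + 0.344700 = 0.078937.
Q̄ = (S₀/π) × [bracket] = (1361/π) × 0.078937 = 34.20 W/m².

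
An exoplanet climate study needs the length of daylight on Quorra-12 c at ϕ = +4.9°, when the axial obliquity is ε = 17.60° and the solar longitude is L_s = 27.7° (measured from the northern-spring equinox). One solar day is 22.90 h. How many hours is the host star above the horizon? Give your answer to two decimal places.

11.54 h

Solar declination: sin δ = sin ε · sin L_s = sin 17.60° × sin 27.7° = 0.14055, so δ = +8.080°.
cos h₀ = −tan ϕ · tan δ = −tan(+4.9°) × tan(+8.080°) = -0.0122, so h₀ = 1.5830 rad = 90.70°.
Daylight = 2h₀/(2π) × 22.90 h = (1.5830/π) × 22.90 = 11.54 h.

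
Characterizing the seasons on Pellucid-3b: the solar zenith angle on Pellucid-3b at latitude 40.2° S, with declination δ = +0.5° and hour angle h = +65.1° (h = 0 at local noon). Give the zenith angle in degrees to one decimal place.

θ_z = 71.6°

cos θ_z = sin ϕ sin δ + cos ϕ cos δ cos h = -0.005633 + 0.321573 = 0.315940.
θ_z = arccos(0.315940) = 71.6°.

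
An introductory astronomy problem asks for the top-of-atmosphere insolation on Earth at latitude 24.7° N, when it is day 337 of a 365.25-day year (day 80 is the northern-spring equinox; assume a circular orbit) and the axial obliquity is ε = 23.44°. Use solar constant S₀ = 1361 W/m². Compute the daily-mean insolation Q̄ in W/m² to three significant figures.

Q̄ ≈ 262 W/m²

Solar longitude: λ_s = 360° × (337 − 80)/365.25 = 253.306°.
sin δ = sin 23.44° × sin 253.306° = -0.38102, so δ = -22.397°.
cos H₀ = −tan(+24.7°) tan(-22.397°) = 0.1895, H₀ = 1.3801 rad.
Bracket: H₀ sin φ sin δ + cos φ cos δ sin H₀ = 1.3801×0.41787×-0.38102 + 0.90851×0.92457×0.98187 = -0.219735 + 0.824752 = 0.605017.
Q̄ = (S₀/π) × [bracket] = (1361/π) × 0.605017 = 262.1 W/m².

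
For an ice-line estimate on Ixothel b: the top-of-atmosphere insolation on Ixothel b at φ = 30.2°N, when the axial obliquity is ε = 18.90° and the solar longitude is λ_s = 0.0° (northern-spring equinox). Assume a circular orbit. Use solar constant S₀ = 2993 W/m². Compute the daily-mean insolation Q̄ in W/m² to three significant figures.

Solar declination: sin δ = sin ε · sin λ_s = sin 18.90° × sin 0.0° = 0.00000, so δ = +0.000°.
cos H₀ = −tan(+30.2°) tan(+0.000°) = -0.0000, H₀ = 1.5708 rad.
Bracket: H₀ sin φ sin δ + cos φ cos δ sin H₀ = 1.5708×0.50302×0.00000 + 0.86427×1.00000×1.00000 = 0.000000 + 0.864270 = 0.864270.
Q̄ = (S₀/π) × [bracket] = (2993/π) × 0.864270 = 823.4 W/m².

Q̄ ≈ 823 W/m²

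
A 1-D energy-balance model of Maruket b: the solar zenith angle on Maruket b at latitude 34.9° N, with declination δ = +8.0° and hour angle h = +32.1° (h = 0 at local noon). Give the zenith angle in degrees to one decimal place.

cos θ_z = sin φ sin δ + cos φ cos δ cos h = 0.079627 + 0.688007 = 0.767634.
θ_z = arccos(0.767634) = 39.9°.

θ_z = 39.9°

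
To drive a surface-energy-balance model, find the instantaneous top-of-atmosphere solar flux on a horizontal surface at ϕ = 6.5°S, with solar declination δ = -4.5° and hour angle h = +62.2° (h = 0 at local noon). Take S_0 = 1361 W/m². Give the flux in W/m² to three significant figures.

641 W/m²

cos θ_z = sin ϕ sin δ + cos ϕ cos δ cos h = 0.008882 + 0.461960 = 0.470842.
Flux = S_0 · cos θ_z = 1361 × 0.470842 = 640.8 W/m².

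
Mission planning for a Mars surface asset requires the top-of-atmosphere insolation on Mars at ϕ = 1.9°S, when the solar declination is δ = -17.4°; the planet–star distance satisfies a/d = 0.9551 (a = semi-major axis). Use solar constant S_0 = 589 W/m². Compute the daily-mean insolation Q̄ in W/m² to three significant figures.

Q̄ ≈ 166 W/m²

cos h₀ = −tan(-1.9°) tan(-17.400°) = -0.0104, h₀ = 1.5812 rad.
Bracket: h₀ sin ϕ sin δ + cos ϕ cos δ sin h₀ = 1.5812×-0.03316×-0.29904 + 0.99945×0.95424×0.99995 = 0.015679 + 0.953667 = 0.969346.
Inverse-square distance factor (a/d)² = 0.9551² = 0.912216.
Q̄ = (S_0/π) × 0.912216 × [bracket] = (589/π) × 0.912216 × 0.969346 = 165.8 W/m².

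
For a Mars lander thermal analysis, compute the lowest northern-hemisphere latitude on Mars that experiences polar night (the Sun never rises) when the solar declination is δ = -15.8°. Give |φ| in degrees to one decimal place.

Polar night requires cos H₀ = −tan φ tan δ ≥ 1, i.e. tan φ tan δ ≤ −1.
The boundary is |tan φ| · |tan δ| = 1, so |φ| = 90° − |δ| = 90° − 15.8° = 74.2° in the northern hemisphere.

|φ| = 74.2°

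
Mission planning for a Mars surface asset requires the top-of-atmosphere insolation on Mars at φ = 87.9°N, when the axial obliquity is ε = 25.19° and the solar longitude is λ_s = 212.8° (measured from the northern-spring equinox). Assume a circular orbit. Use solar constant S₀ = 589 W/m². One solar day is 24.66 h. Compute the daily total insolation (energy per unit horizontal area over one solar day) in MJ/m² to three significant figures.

Solar declination: sin δ = sin ε · sin λ_s = sin 25.19° × sin 212.8° = -0.23056, so δ = -13.330°.
cos H₀ = −tan(+87.9°) tan(-13.330°) = 6.4619 ≥ 1 ⇒ polar night, H₀ = 0 and Q̄ = 0.
Daily total = Q̄ × 24.66 h × 3600 s/h = 0.00 MJ/m².

0.00 MJ/m²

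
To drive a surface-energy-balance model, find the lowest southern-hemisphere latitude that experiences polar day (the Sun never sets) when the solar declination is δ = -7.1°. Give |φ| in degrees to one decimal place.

|φ| = 82.9°

Polar day requires cos H₀ = −tan φ tan δ ≤ −1, i.e. tan φ tan δ ≥ 1.
The boundary is |tan φ| · |tan δ| = 1, so |φ| = 90° − |δ| = 90° − 7.1° = 82.9° in the southern hemisphere.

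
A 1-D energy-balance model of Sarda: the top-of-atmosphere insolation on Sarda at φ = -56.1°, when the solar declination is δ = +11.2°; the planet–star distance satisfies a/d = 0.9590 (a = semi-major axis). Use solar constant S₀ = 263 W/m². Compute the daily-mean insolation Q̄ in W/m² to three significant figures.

Q̄ ≈ 24.5 W/m²

cos H₀ = −tan(-56.1°) tan(+11.200°) = 0.2947, H₀ = 1.2717 rad.
Bracket: H₀ sin φ sin δ + cos φ cos δ sin H₀ = 1.2717×-0.83001×0.19423 + 0.55775×0.98096×0.95560 = -0.205014 + 0.522838 = 0.317824.
Inverse-square distance factor (a/d)² = 0.9590² = 0.919681.
Q̄ = (S₀/π) × 0.919681 × [bracket] = (263/π) × 0.919681 × 0.317824 = 24.47 W/m².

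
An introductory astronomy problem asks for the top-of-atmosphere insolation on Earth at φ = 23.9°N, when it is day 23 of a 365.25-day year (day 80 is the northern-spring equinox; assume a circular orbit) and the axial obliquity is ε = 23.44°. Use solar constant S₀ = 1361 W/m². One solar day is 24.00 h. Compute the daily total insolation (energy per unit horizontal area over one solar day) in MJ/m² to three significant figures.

24.8 MJ/m²

Solar longitude: λ_s = 360° × (23 − 80)/365.25 = -56.181°, i.e. -56.181° + 360° = 303.819°.
sin δ = sin 23.44° × sin 303.819° = -0.33048, so δ = -19.298°.
cos H₀ = −tan(+23.9°) tan(-19.298°) = 0.1552, H₀ = 1.4150 rad.
Bracket: H₀ sin φ sin δ + cos φ cos δ sin H₀ = 1.4150×0.40514×-0.33048 + 0.91425×0.94381×0.98789 = -0.189455 + 0.852429 = 0.662974.
Q̄ = (S₀/π) × [bracket] = (1361/π) × 0.662974 = 287.21 W/m².
Daily total = Q̄ × 24.00 h × 3600 s/h = 287.21 × 24.00 × 3600 / 10⁶ = 24.81 MJ/m².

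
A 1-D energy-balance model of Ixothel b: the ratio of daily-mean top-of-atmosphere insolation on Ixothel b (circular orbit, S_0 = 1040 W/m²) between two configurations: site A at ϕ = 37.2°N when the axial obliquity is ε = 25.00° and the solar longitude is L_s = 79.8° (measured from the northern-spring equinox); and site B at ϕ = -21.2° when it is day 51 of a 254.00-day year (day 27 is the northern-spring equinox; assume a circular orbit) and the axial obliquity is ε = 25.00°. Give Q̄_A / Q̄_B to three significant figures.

Q̄_A / Q̄_B ≈ 1.50

— Configuration A (ϕ=+37.2°):
Solar declination: sin δ = sin ε · sin L_s = sin 25.00° × sin 79.8° = 0.41594, so δ = +24.578°.
cos h₀ = −tan(+37.2°) tan(+24.578°) = -0.3472, h₀ = 1.9253 rad.
Bracket: h₀ sin ϕ sin δ + cos ϕ cos δ sin h₀ = 1.9253×0.60460×0.41594 + 0.79653×0.90939×0.93780 = 0.484169 + 0.679301 = 1.163470.
Q̄ = (S_0/π) × [bracket] = (1040/π) × 1.163470 = 385.16 W/m².
— Configuration B (ϕ=-21.2°):
Solar longitude: L_s = 360° × (51 − 27)/254.00 = 34.016°.
sin δ = sin 25.00° × sin 34.016° = 0.23642, so δ = +13.675°.
cos h₀ = −tan(-21.2°) tan(+13.675°) = 0.0944, h₀ = 1.4763 rad.
Bracket: h₀ sin ϕ sin δ + cos ϕ cos δ sin h₀ = 1.4763×-0.36162×0.23642 + 0.93232×0.97165×0.99554 = -0.126215 + 0.901848 = 0.775633.
Q̄ = (S_0/π) × [bracket] = (1040/π) × 0.775633 = 256.77 W/m².
Ratio Q̄_A / Q̄_B = 385.16 / 256.77 = 1.500.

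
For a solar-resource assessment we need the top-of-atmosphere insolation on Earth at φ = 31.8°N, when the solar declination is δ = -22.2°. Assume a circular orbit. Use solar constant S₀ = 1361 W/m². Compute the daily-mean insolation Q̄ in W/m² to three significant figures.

cos H₀ = −tan(+31.8°) tan(-22.200°) = 0.2530, H₀ = 1.3150 rad.
Bracket: H₀ sin φ sin δ + cos φ cos δ sin H₀ = 1.3150×0.52696×-0.37784 + 0.84989×0.92587×0.96746 = -0.261825 + 0.761282 = 0.499457.
Q̄ = (S₀/π) × [bracket] = (1361/π) × 0.499457 = 216.4 W/m².

Q̄ ≈ 216 W/m²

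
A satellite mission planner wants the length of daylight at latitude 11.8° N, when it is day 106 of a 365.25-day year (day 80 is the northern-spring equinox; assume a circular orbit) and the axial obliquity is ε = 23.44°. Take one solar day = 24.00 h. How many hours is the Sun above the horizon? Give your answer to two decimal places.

Solar longitude: L_s = 360° × (106 − 80)/365.25 = 25.626°.
sin δ = sin 23.44° × sin 25.626° = 0.17204, so δ = +9.907°.
cos h₀ = −tan ϕ · tan δ = −tan(+11.8°) × tan(+9.907°) = -0.0365, so h₀ = 1.6073 rad = 92.09°.
Daylight = 2h₀/(2π) × 24.00 h = (1.6073/π) × 24.00 = 12.28 h.

12.28 h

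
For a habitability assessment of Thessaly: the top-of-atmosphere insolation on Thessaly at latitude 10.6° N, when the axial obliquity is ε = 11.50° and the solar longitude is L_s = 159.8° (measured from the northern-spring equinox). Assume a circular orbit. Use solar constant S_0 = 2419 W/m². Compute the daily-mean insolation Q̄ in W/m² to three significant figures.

Q̄ ≈ 770 W/m²

Solar declination: sin δ = sin ε · sin L_s = sin 11.50° × sin 159.8° = 0.06884, so δ = +3.947°.
cos h₀ = −tan(+10.6°) tan(+3.947°) = -0.0129, h₀ = 1.5837 rad.
Bracket: h₀ sin ϕ sin δ + cos ϕ cos δ sin h₀ = 1.5837×0.18395×0.06884 + 0.98294×0.99763×0.99992 = 0.020055 + 0.980532 = 1.000587.
Q̄ = (S_0/π) × [bracket] = (2419/π) × 1.000587 = 770.4 W/m².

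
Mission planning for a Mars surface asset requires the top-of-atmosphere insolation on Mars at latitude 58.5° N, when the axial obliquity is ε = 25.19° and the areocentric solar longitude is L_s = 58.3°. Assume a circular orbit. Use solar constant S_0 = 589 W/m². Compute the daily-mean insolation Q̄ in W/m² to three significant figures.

sin δ = sin 25.19° × sin 58.3° = 0.36212, so δ = +21.231°.
cos h₀ = −tan(+58.5°) tan(+21.231°) = -0.6340, h₀ = 2.2575 rad.
Bracket: h₀ sin ϕ sin δ + cos ϕ cos δ sin h₀ = 2.2575×0.85264×0.36212 + 0.52250×0.93213×0.77337 = 0.697021 + 0.376661 = 1.073682.
Q̄ = (S_0/π) × [bracket] = (589/π) × 1.073682 = 201.3 W/m².

Q̄ ≈ 201 W/m²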